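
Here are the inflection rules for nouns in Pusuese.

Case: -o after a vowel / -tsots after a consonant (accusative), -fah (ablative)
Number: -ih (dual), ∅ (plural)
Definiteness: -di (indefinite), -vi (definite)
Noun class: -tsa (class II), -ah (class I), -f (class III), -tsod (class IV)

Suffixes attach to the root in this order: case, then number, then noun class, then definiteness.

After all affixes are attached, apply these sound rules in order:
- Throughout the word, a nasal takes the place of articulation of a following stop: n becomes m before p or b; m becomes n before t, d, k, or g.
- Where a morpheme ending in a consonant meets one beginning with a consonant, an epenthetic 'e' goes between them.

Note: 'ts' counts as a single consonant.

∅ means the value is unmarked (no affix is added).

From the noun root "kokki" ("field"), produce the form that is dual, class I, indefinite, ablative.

kokkifahihahedi

Attach case ablative -fah → kokkifah.
Attach number dual -ih → kokkifahih.
Attach noun class class I -ah → kokkifahihah.
Attach definiteness indefinite -di → kokkifahihahdi.
Nasal assimilation: no change.
Apply epenthesis: kokkifahihahdi → kokkifahihahedi.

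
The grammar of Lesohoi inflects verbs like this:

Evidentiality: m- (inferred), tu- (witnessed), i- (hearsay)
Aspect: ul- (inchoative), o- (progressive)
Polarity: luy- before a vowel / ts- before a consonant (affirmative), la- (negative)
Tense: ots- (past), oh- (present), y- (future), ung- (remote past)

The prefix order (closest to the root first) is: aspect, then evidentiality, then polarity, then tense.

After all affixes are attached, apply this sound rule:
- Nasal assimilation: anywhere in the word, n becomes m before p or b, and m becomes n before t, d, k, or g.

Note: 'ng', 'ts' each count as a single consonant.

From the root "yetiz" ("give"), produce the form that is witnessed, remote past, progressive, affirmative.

Attach aspect progressive o- → oyetiz.
Attach evidentiality witnessed tu- → tuoyetiz.
Attach polarity affirmative ts- (before consonant 't') → tstuoyetiz.
Attach tense remote past ung- → ungtstuoyetiz.
Nasal assimilation: no change.

ungtstuoyetiz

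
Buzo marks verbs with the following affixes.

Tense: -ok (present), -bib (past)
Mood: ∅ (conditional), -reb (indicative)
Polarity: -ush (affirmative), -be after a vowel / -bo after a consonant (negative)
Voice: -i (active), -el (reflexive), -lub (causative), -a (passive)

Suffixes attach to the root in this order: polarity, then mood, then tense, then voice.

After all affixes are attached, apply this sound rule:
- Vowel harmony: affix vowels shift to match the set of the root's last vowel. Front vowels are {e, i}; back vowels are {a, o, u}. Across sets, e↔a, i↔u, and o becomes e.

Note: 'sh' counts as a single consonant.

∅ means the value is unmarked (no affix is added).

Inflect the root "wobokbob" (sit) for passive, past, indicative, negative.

Attach polarity negative -bo (after consonant 'b') → wobokbobbo.
Attach mood indicative -reb → wobokbobboreb.
Attach tense past -bib → wobokbobborebbib.
Attach voice passive -a → wobokbobborebbiba.
Apply vowel harmony: wobokbobborebbiba → wobokbobborabbuba.

wobokbobborabbuba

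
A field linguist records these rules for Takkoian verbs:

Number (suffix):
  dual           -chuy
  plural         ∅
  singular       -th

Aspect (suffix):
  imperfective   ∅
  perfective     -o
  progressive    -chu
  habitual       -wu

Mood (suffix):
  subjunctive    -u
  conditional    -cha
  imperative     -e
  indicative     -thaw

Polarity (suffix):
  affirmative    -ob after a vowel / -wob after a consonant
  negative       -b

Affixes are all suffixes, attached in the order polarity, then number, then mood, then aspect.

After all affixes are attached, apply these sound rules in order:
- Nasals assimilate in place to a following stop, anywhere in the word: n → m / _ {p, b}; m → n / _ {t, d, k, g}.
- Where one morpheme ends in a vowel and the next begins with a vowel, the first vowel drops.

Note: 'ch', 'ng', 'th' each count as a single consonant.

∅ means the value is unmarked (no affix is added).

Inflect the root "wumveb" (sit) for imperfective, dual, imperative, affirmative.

wumvebwobchuye

Attach polarity affirmative -wob (after consonant 'b') → wumvebwob.
Attach number dual -chuy → wumvebwobchuy.
Attach mood imperative -e → wumvebwobchuye.
aspect = imperfective: zero marking, form stays wumvebwobchuye.
Nasal assimilation: no change.
Vowel deletion: no change.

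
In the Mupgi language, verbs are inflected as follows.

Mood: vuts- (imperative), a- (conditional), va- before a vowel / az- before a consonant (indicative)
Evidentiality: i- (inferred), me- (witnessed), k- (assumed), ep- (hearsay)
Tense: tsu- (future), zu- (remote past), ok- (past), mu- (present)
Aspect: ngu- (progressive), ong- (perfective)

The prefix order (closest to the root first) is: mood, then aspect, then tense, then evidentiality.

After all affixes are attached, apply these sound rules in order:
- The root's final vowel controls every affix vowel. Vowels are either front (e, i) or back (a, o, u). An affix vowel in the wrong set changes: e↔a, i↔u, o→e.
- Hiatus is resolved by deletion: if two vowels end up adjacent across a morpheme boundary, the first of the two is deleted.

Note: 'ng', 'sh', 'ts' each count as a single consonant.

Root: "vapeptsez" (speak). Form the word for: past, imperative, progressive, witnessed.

Attach mood imperative vuts- → vutsvapeptsez.
Attach aspect progressive ngu- → nguvutsvapeptsez.
Attach tense past ok- → oknguvutsvapeptsez.
Attach evidentiality witnessed me- → meoknguvutsvapeptsez.
Apply vowel harmony: meoknguvutsvapeptsez → meekngivitsvapeptsez.
Apply vowel deletion: meekngivitsvapeptsez → mekngivitsvapeptsez.

mekngivitsvapeptsez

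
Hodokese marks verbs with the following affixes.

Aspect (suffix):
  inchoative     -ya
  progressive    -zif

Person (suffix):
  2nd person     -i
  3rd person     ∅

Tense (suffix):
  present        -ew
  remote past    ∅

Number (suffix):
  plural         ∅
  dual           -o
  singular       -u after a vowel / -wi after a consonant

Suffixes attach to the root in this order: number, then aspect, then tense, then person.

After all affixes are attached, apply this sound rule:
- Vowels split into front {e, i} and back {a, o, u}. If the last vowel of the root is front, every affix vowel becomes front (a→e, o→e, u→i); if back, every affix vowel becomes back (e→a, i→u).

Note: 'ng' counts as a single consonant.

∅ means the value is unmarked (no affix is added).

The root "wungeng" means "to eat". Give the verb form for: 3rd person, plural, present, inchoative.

number = plural: zero marking, form stays wungeng.
Attach aspect inchoative -ya → wungengya.
Attach tense present -ew → wungengyaew.
person = 3rd person: zero marking, form stays wungengyaew.
Apply vowel harmony: wungengyaew → wungengyeew.

wungengyeew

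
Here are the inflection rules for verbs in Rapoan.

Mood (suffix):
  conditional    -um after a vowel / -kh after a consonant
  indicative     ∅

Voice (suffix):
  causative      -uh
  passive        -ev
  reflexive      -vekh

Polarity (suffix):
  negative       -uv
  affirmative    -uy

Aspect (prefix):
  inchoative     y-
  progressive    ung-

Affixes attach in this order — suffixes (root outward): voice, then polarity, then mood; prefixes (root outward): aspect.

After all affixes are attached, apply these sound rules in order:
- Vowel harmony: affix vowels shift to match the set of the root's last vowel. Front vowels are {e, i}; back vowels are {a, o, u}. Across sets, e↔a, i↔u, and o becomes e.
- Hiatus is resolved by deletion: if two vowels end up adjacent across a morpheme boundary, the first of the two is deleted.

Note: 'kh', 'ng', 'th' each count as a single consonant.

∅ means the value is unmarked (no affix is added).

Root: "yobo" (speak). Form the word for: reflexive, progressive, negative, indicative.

Attach voice reflexive -vekh → yobovekh.
Attach polarity negative -uv → yobovekhuv.
mood = indicative: zero marking, form stays yobovekhuv.
Attach aspect progressive ung- → ungyobovekhuv.
Apply vowel harmony: ungyobovekhuv → ungyobovakhuv.
Vowel deletion: no change.

ungyobovakhuv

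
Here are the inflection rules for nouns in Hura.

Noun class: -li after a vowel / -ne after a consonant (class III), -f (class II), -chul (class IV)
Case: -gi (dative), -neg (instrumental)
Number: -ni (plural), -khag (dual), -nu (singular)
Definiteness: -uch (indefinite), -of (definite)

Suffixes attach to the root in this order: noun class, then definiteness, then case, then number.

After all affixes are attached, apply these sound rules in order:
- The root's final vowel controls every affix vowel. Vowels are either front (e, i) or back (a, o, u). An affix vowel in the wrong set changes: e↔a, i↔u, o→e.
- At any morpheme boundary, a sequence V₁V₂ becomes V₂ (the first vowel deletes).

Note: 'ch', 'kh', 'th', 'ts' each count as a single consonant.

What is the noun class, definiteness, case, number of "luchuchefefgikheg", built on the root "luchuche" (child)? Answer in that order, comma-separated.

Segment: luchuche-f-of-gi-khag.
noun class: -f → class II.
definiteness: -of → definite.
case: -gi → dative.
number: -khag → dual.

class II, definite, dative, dual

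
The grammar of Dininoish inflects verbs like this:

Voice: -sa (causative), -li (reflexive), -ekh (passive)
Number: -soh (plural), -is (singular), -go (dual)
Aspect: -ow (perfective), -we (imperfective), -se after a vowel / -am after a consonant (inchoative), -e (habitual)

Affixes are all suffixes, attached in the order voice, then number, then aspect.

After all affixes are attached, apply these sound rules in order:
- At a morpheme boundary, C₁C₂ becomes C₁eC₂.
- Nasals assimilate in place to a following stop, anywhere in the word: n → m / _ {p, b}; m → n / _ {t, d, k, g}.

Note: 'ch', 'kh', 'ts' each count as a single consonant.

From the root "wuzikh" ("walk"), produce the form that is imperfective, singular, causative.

Attach voice causative -sa → wuzikhsa.
Attach number singular -is → wuzikhsais.
Attach aspect imperfective -we → wuzikhsaiswe.
Apply epenthesis: wuzikhsaiswe → wuzikhesaisewe.
Nasal assimilation: no change.

wuzikhesaisewe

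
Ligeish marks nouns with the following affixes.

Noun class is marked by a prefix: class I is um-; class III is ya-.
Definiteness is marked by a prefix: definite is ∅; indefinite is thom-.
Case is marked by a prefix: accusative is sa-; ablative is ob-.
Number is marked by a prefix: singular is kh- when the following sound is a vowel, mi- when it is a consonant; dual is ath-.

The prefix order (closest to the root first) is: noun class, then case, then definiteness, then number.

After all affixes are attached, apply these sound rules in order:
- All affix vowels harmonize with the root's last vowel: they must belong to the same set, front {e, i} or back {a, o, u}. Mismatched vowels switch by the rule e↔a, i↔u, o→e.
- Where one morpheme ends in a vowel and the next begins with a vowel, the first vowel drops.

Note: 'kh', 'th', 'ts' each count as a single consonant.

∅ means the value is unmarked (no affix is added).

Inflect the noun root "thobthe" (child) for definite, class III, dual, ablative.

Attach noun class class III ya- → yathobthe.
Attach case ablative ob- → obyathobthe.
definiteness = definite: zero marking, form stays obyathobthe.
Attach number dual ath- → athobyathobthe.
Apply vowel harmony: athobyathobthe → ethebyethobthe.
Vowel deletion: no change.

ethebyethobthe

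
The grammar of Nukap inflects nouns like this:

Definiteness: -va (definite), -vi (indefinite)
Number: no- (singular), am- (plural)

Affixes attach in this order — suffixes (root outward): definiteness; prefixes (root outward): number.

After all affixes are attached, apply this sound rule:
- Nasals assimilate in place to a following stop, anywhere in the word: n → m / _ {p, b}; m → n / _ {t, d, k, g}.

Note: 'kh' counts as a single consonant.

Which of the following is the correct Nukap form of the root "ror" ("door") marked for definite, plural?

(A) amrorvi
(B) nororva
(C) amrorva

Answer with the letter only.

C

Attach definiteness definite -va → rorva.
Attach number plural am- → amrorva.
Nasal assimilation: no change.
So the correct form is amrorva, option (C).
(A) amrorvi is wrong: it uses indefinite instead of definite for definiteness.
(B) nororva is wrong: it uses singular instead of plural for number.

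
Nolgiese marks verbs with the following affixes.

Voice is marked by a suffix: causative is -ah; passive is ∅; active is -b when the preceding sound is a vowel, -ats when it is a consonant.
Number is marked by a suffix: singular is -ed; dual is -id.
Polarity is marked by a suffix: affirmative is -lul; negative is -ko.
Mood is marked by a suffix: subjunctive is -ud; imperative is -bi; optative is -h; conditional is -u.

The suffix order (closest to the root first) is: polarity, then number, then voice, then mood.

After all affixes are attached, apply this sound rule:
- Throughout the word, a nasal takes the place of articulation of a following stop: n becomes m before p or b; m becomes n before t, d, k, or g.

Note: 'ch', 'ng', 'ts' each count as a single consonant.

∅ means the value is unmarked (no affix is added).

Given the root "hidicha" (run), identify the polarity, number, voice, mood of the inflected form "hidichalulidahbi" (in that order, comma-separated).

Segment: hidicha-lul-id-ah-bi.
polarity: -lul → affirmative.
number: -id → dual.
voice: -ah → causative.
mood: -bi → imperative.

affirmative, dual, causative, imperative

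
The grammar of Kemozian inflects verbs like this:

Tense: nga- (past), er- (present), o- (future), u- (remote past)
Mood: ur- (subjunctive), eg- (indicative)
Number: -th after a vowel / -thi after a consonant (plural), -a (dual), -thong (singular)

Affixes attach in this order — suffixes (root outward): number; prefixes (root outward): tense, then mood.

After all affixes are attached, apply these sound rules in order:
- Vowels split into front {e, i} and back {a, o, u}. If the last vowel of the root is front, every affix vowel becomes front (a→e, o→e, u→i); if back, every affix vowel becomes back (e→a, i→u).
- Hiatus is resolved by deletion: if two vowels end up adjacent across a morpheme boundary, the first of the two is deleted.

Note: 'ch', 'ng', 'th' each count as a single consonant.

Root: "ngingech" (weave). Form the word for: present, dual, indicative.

Attach number dual -a → ngingecha.
Attach tense present er- → erngingecha.
Attach mood indicative eg- → egerngingecha.
Apply vowel harmony: egerngingecha → egerngingeche.
Vowel deletion: no change.

egerngingeche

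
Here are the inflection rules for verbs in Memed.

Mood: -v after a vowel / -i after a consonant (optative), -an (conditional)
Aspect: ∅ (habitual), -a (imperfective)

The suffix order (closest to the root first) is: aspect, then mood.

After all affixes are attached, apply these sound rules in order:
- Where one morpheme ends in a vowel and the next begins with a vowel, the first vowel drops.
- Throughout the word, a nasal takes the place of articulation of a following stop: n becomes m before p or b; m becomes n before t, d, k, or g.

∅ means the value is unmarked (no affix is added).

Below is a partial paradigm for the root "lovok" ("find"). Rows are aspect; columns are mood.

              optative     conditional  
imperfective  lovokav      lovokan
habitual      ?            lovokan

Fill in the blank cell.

lovoki

aspect = habitual: zero marking, form stays lovok.
Attach mood optative -i (after consonant 'k') → lovoki.
Vowel deletion: no change.
Nasal assimilation: no change.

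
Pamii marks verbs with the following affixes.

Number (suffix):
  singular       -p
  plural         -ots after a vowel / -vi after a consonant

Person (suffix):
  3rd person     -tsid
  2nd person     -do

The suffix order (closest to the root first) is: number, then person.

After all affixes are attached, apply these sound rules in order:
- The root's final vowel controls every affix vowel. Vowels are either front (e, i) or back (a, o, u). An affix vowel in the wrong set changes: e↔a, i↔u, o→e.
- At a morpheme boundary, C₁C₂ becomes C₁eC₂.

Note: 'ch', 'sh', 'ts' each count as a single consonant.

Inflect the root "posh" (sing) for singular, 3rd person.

Attach number singular -p → poshp.
Attach person 3rd person -tsid → poshptsid.
Apply vowel harmony: poshptsid → poshptsud.
Apply epenthesis: poshptsud → poshepetsud.

poshepetsud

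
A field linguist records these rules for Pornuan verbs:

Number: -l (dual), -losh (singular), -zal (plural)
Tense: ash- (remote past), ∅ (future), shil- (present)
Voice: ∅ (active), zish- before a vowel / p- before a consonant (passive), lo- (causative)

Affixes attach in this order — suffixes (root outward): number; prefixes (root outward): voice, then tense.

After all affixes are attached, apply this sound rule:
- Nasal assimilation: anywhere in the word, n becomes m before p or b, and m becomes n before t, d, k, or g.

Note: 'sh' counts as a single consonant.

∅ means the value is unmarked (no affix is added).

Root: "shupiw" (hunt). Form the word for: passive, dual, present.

shilpshupiwl

Attach voice passive p- (before consonant 'sh') → pshupiw.
Attach tense present shil- → shilpshupiw.
Attach number dual -l → shilpshupiwl.
Nasal assimilation: no change.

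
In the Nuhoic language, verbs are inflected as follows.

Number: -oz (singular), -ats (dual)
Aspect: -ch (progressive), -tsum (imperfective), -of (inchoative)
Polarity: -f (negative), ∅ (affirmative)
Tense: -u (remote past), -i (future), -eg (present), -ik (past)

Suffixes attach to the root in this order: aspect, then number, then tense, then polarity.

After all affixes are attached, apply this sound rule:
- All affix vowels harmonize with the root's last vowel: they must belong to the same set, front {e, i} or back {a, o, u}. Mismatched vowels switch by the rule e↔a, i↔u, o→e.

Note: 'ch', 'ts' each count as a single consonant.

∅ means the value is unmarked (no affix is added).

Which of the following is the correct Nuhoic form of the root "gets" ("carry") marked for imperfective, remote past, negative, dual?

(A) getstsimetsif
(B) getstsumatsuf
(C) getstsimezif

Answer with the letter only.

A

Attach aspect imperfective -tsum → getstsum.
Attach number dual -ats → getstsumats.
Attach tense remote past -u → getstsumatsu.
Attach polarity negative -f → getstsumatsuf.
Apply vowel harmony: getstsumatsuf → getstsimetsif.
So the correct form is getstsimetsif, option (A).
(B) getstsumatsuf is wrong: it fails to apply the sound rule(s).
(C) getstsimezif is wrong: it uses singular instead of dual for number.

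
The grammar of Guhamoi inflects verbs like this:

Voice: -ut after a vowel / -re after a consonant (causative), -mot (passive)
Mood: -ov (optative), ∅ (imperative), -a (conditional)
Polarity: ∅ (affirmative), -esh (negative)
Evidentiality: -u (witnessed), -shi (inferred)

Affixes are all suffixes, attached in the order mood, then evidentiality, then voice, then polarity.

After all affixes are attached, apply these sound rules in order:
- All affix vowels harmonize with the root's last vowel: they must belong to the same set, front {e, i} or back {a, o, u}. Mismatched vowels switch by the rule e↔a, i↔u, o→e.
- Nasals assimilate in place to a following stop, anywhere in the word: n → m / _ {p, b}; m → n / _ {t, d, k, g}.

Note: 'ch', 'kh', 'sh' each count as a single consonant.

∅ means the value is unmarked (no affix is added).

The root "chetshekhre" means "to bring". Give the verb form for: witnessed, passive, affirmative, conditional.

chetshekhreeimet

Attach mood conditional -a → chetshekhrea.
Attach evidentiality witnessed -u → chetshekhreau.
Attach voice passive -mot → chetshekhreaumot.
polarity = affirmative: zero marking, form stays chetshekhreaumot.
Apply vowel harmony: chetshekhreaumot → chetshekhreeimet.
Nasal assimilation: no change.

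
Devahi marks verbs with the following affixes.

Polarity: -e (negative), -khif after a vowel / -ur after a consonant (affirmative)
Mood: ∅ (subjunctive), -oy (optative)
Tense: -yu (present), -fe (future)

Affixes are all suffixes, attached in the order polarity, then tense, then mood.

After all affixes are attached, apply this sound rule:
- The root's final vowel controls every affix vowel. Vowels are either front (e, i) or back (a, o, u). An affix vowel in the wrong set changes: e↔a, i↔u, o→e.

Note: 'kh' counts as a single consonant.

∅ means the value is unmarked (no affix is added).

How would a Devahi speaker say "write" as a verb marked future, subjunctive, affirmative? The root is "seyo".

Attach polarity affirmative -khif (after vowel 'o') → seyokhif.
Attach tense future -fe → seyokhiffe.
mood = subjunctive: zero marking, form stays seyokhiffe.
Apply vowel harmony: seyokhiffe → seyokhuffa.

seyokhuffa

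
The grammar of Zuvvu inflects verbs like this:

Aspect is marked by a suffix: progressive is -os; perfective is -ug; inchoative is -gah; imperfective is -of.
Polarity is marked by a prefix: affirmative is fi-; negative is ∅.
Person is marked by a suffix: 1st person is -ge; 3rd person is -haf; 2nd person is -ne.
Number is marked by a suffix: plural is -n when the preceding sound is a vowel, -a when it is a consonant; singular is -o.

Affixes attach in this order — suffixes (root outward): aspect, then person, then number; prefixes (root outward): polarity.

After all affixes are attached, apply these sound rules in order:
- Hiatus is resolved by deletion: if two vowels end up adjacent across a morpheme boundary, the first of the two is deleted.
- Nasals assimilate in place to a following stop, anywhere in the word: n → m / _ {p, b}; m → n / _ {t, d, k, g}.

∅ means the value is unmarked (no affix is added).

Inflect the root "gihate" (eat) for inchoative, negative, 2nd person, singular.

Attach aspect inchoative -gah → gihategah.
Attach person 2nd person -ne → gihategahne.
polarity = negative: zero marking, form stays gihategahne.
Attach number singular -o → gihategahneo.
Apply vowel deletion: gihategahneo → gihategahno.
Nasal assimilation: no change.

gihategahno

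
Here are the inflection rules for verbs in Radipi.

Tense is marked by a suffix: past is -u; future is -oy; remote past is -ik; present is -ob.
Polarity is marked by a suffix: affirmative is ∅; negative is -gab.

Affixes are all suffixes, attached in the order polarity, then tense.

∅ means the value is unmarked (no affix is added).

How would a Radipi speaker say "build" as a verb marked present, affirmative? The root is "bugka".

polarity = affirmative: zero marking, form stays bugka.
Attach tense present -ob → bugkaob.

bugkaob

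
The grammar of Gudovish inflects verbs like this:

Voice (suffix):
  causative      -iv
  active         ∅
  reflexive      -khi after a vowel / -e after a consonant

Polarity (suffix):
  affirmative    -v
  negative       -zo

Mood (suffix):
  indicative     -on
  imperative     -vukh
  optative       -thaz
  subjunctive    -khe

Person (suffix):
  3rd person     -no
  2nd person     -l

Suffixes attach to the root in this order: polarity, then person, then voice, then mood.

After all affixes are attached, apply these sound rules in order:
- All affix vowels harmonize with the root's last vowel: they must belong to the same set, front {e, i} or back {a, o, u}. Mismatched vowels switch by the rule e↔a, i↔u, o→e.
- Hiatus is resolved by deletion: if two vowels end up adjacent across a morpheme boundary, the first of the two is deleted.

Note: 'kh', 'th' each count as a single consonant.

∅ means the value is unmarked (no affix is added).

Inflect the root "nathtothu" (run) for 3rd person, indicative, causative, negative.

nathtothuzonuvon

Attach polarity negative -zo → nathtothuzo.
Attach person 3rd person -no → nathtothuzono.
Attach voice causative -iv → nathtothuzonoiv.
Attach mood indicative -on → nathtothuzonoivon.
Apply vowel harmony: nathtothuzonoivon → nathtothuzonouvon.
Apply vowel deletion: nathtothuzonouvon → nathtothuzonuvon.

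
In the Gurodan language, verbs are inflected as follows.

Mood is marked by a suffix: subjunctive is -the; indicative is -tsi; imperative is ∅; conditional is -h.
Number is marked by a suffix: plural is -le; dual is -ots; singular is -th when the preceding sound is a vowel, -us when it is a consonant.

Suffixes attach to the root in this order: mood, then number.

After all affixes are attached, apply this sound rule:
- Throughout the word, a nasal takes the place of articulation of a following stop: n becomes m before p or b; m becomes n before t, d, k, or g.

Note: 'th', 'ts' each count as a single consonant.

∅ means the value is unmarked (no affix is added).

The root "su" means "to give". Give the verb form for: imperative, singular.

suth

mood = imperative: zero marking, form stays su.
Attach number singular -th (after vowel 'u') → suth.
Nasal assimilation: no change.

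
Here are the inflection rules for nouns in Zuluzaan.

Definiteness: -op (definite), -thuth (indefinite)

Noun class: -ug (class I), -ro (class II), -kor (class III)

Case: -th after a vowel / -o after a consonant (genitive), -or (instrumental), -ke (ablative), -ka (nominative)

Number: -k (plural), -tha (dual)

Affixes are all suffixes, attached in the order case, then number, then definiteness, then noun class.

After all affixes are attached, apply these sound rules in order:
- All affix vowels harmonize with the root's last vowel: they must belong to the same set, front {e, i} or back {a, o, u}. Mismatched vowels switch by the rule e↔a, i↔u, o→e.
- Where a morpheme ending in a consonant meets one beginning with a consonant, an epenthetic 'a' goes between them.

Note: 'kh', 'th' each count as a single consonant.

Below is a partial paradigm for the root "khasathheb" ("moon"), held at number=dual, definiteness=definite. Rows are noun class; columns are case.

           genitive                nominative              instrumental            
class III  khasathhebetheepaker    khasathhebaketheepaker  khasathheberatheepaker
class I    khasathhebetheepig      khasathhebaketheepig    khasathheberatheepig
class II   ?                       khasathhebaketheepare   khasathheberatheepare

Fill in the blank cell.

Attach case genitive -o (after consonant 'b') → khasathhebo.
Attach number dual -tha → khasathhebotha.
Attach definiteness definite -op → khasathhebothaop.
Attach noun class class II -ro → khasathhebothaopro.
Apply vowel harmony: khasathhebothaopro → khasathhebetheepre.
Apply epenthesis: khasathhebetheepre → khasathhebetheepare.

khasathhebetheepare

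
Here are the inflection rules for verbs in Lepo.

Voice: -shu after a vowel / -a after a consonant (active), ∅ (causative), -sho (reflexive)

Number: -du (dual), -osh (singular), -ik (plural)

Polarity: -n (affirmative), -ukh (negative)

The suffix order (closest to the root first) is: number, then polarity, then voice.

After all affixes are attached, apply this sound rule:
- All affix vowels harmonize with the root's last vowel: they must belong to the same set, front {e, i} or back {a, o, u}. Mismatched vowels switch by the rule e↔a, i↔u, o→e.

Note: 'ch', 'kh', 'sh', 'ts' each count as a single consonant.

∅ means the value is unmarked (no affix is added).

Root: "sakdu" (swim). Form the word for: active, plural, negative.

sakduukukha

Attach number plural -ik → sakduik.
Attach polarity negative -ukh → sakduikukh.
Attach voice active -a (after consonant 'kh') → sakduikukha.
Apply vowel harmony: sakduikukha → sakduukukha.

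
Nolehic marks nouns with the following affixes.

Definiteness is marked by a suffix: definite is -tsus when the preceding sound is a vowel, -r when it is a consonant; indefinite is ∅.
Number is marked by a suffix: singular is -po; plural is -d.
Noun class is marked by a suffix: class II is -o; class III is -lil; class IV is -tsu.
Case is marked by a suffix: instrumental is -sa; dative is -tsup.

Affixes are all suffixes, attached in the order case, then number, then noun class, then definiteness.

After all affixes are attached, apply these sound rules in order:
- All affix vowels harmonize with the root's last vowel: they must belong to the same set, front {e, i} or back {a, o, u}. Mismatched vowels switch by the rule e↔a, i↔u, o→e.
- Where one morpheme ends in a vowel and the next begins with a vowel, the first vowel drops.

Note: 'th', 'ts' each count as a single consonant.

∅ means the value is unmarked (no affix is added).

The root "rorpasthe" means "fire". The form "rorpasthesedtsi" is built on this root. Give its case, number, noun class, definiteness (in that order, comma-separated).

Segment: rorpasthe-sa-d-tsu.
case: -sa → instrumental.
number: -d → plural.
noun class: -tsu → class IV.
definiteness: ∅ → indefinite.

instrumental, plural, class IV, indefinite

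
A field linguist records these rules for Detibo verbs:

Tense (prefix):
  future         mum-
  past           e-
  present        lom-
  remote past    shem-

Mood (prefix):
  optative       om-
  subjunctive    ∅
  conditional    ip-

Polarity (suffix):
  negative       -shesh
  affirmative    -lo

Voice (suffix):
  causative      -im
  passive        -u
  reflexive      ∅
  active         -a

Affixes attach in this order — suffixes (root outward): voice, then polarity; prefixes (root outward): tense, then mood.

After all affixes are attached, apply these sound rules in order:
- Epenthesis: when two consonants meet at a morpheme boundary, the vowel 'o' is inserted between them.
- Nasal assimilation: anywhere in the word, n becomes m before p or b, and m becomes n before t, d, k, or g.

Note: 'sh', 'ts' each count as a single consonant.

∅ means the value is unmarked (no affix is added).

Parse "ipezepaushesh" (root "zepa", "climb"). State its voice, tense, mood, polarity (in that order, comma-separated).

Segment: ip-e-zepa-u-shesh.
voice: -u → passive.
tense: e- → past.
mood: ip- → conditional.
polarity: -shesh → negative.

passive, past, conditional, negative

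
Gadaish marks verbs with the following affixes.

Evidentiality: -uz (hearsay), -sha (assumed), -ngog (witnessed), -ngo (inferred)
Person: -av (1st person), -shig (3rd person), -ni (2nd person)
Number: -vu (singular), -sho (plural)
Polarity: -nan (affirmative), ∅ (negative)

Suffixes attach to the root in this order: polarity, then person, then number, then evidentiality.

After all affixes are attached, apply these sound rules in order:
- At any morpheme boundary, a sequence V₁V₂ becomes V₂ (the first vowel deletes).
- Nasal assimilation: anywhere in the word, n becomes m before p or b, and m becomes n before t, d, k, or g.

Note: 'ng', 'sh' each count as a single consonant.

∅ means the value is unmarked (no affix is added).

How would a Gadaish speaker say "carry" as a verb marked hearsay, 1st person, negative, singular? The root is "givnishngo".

polarity = negative: zero marking, form stays givnishngo.
Attach person 1st person -av → givnishngoav.
Attach number singular -vu → givnishngoavvu.
Attach evidentiality hearsay -uz → givnishngoavvuuz.
Apply vowel deletion: givnishngoavvuuz → givnishngavvuz.
Nasal assimilation: no change.

givnishngavvuz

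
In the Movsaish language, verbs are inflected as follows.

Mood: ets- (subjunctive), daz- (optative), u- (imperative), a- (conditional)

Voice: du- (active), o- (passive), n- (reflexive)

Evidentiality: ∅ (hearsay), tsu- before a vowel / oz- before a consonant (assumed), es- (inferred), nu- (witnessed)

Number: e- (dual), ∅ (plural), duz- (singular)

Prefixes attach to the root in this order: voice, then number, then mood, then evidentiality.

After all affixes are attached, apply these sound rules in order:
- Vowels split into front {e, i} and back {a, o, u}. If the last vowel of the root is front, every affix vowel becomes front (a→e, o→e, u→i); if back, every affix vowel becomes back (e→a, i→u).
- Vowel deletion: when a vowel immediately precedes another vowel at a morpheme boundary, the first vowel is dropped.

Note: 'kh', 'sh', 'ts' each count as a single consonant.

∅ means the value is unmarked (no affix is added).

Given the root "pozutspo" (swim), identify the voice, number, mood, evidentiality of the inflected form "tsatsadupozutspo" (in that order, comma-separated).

active, dual, subjunctive, assumed

Segment: tsu-ets-e-du-pozutspo.
voice: du- → active.
number: e- → dual.
mood: ets- → subjunctive.
evidentiality: tsu/oz- → assumed.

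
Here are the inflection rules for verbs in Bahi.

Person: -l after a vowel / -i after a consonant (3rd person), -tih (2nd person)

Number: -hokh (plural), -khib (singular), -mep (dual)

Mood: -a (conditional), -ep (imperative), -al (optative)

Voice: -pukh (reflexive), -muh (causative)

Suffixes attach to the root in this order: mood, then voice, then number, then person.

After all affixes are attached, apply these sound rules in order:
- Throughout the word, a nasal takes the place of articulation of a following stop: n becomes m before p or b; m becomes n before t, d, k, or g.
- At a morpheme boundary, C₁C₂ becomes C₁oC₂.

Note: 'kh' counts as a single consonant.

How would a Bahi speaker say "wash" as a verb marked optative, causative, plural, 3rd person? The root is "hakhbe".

Attach mood optative -al → hakhbeal.
Attach voice causative -muh → hakhbealmuh.
Attach number plural -hokh → hakhbealmuhhokh.
Attach person 3rd person -i (after consonant 'kh') → hakhbealmuhhokhi.
Nasal assimilation: no change.
Apply epenthesis: hakhbealmuhhokhi → hakhbealomuhohokhi.

hakhbealomuhohokhi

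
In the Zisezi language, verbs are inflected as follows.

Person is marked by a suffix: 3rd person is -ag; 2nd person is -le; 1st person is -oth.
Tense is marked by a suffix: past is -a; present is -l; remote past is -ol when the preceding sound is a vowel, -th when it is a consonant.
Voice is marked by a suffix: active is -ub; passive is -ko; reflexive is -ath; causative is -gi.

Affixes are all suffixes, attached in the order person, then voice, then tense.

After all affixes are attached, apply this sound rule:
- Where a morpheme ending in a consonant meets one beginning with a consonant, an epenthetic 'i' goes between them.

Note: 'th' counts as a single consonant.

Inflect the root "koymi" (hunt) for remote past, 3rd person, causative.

koymiagigiol

Attach person 3rd person -ag → koymiag.
Attach voice causative -gi → koymiaggi.
Attach tense remote past -ol (after vowel 'i') → koymiaggiol.
Apply epenthesis: koymiaggiol → koymiagigiol.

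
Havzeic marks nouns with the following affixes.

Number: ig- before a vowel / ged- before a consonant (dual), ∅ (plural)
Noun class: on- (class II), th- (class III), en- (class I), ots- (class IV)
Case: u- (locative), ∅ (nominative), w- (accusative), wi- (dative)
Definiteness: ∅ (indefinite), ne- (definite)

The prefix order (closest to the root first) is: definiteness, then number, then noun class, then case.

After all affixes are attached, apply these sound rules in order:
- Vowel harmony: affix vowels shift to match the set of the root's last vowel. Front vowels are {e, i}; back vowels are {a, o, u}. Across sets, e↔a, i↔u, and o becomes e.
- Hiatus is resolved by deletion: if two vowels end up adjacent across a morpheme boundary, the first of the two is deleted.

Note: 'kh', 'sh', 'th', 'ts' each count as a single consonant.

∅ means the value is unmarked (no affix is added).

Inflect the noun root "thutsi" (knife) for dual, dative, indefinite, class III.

withgedthutsi

definiteness = indefinite: zero marking, form stays thutsi.
Attach number dual ged- (before consonant 'th') → gedthutsi.
Attach noun class class III th- → thgedthutsi.
Attach case dative wi- → withgedthutsi.
Vowel harmony: no change.
Vowel deletion: no change.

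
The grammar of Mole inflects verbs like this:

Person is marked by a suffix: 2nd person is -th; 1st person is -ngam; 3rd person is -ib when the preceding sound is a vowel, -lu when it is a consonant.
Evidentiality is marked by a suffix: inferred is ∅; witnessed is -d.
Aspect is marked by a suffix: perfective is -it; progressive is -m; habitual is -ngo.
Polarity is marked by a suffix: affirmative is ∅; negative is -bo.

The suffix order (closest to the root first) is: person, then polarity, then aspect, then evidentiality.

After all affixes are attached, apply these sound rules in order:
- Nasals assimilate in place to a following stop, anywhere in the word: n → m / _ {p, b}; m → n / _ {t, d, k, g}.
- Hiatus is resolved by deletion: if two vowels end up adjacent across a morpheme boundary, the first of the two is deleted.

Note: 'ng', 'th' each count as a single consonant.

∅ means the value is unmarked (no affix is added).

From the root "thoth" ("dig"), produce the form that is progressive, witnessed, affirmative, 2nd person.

thoththnd

Attach person 2nd person -th → thothth.
polarity = affirmative: zero marking, form stays thothth.
Attach aspect progressive -m → thoththm.
Attach evidentiality witnessed -d → thoththmd.
Apply nasal assimilation: thoththmd → thoththnd.
Vowel deletion: no change.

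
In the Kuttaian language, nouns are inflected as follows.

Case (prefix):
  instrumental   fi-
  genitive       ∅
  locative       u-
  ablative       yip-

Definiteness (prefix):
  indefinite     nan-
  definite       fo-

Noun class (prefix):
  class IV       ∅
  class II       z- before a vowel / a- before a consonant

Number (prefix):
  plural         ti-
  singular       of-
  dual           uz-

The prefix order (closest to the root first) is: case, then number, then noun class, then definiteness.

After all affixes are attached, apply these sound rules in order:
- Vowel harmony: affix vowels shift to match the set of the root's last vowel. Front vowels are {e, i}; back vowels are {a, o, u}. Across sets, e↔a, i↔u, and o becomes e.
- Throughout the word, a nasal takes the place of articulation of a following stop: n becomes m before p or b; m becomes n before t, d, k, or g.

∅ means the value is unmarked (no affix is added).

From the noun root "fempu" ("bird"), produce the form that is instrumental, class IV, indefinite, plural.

Attach case instrumental fi- → fifempu.
Attach number plural ti- → tififempu.
noun class = class IV: zero marking, form stays tififempu.
Attach definiteness indefinite nan- → nantififempu.
Apply vowel harmony: nantififempu → nantufufempu.
Nasal assimilation: no change.

nantufufempu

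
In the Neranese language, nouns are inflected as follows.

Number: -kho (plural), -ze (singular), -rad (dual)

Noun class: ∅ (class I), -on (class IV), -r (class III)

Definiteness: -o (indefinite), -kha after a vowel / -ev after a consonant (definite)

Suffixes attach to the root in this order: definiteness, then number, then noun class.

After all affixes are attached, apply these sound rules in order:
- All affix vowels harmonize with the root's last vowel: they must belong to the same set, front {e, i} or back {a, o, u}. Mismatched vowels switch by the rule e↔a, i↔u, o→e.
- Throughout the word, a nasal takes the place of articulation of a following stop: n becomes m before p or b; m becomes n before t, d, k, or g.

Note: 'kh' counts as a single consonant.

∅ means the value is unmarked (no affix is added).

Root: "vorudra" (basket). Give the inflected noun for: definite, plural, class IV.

vorudrakhakhoon

Attach definiteness definite -kha (after vowel 'a') → vorudrakha.
Attach number plural -kho → vorudrakhakho.
Attach noun class class IV -on → vorudrakhakhoon.
Vowel harmony: no change.
Nasal assimilation: no change.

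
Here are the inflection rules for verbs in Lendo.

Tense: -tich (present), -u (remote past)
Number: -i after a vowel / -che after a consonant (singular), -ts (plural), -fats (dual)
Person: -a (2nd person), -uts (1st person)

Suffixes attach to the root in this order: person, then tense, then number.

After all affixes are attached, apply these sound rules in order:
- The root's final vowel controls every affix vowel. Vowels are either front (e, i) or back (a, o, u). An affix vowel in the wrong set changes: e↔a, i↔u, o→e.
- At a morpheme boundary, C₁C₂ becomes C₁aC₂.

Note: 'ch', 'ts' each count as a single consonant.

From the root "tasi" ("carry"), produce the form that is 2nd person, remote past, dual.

Attach person 2nd person -a → tasia.
Attach tense remote past -u → tasiau.
Attach number dual -fats → tasiaufats.
Apply vowel harmony: tasiaufats → tasieifets.
Epenthesis: no change.

tasieifets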